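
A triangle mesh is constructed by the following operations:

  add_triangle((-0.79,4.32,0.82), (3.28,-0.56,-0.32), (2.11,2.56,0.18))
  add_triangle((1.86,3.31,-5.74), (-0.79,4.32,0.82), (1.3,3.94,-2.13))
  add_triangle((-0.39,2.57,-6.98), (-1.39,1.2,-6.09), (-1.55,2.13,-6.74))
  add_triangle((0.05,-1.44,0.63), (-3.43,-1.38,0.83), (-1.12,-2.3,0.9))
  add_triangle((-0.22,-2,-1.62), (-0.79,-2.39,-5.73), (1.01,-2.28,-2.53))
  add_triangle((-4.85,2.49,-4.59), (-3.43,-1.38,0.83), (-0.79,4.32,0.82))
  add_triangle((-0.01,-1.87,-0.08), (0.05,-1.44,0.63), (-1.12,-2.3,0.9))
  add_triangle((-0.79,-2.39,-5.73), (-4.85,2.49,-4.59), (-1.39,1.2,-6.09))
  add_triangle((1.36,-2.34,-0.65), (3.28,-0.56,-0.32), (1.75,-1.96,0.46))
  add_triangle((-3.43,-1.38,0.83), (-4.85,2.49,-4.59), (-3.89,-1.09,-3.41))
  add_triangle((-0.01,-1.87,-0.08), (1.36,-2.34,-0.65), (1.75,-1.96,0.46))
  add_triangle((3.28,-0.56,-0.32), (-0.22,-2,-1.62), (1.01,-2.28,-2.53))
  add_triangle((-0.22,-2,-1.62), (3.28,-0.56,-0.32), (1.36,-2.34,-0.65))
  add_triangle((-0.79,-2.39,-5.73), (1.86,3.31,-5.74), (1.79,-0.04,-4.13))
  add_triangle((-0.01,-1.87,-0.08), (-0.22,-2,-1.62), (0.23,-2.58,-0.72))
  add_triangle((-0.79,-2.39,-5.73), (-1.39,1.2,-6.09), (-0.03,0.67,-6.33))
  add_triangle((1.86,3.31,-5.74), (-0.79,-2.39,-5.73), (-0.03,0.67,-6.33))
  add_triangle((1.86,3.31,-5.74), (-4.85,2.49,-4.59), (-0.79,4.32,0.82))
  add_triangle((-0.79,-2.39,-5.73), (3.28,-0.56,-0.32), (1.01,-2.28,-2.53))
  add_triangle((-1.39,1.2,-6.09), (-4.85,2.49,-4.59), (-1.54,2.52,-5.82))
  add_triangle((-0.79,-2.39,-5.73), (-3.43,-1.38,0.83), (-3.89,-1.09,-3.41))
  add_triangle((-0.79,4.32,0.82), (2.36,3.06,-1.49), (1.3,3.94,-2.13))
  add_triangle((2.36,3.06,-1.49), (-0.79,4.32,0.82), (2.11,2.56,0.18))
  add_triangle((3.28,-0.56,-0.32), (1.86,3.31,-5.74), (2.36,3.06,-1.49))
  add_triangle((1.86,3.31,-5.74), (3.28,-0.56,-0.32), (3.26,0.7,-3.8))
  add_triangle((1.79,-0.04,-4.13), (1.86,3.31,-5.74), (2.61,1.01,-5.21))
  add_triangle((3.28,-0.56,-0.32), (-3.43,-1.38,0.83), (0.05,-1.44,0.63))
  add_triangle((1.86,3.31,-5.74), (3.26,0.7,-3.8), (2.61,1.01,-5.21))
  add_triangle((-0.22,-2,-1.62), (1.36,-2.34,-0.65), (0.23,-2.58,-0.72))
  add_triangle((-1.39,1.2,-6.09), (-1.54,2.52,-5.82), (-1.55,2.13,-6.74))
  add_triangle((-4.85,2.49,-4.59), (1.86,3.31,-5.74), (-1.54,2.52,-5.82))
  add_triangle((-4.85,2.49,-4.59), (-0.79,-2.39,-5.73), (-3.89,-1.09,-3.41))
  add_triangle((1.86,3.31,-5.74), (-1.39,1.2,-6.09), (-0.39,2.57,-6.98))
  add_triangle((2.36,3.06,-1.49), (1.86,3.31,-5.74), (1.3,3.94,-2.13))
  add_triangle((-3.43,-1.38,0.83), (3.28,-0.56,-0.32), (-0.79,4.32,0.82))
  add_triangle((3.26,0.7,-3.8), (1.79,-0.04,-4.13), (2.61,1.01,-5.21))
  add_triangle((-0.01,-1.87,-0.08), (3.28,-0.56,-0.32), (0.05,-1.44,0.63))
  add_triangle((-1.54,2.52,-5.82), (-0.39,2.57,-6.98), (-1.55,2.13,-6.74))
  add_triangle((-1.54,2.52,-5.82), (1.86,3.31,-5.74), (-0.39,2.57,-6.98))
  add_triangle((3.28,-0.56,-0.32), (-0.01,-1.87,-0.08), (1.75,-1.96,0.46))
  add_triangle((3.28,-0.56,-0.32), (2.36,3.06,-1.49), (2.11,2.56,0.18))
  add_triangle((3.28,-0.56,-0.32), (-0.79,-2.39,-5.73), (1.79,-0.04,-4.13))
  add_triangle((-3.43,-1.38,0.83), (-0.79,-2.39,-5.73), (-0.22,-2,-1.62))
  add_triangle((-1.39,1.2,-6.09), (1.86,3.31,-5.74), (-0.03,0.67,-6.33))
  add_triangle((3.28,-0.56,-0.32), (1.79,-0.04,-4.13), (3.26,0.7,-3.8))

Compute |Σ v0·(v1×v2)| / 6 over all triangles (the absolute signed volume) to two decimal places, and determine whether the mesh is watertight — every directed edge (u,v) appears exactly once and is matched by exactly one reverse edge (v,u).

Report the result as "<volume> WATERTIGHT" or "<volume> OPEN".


Per-triangle v0·(v1×v2)/6:
  t1: +0.3032
  t2: +4.1561
  t3: +0.9934
  t4: +0.1538
  t5: +1.7146
  t6: +16.8777
  t7: +0.2567
  t8: +12.7481
  t9: +1.1966
  t10: +9.4825
  t11: +0.5344
  t12: +0.8171
  t13: +1.3152
  t14: +8.5923
  t15: +0.1564
  t16: +4.7500
  t17: +3.7911
  t18: +29.1365
  t19: +3.3345
  t20: +4.9592
  t21: +6.7626
  t22: +3.0370
  t23: +3.2009
  t24: +8.0245
  t25: +3.0866
  t26: +1.2735
  t27: -0.2946
  t28: +2.5555
  t29: +0.5252
  t30: +0.1560
  t31: +4.5552
  t32: +13.0466
  t33: +1.1830
  t34: +3.5859
  t35: +1.9316
  t36: +0.9990
  t37: +0.7130
  t38: +1.0117
  t39: +2.6477
  t40: -0.7189
  t41: +2.7415
  t42: +6.3026
  t43: +4.4882
  t44: +4.9865
  t45: +2.2115
Σ = +183.2816 → |volume| = 183.28

Directed edges: 135 total; 7 unmatched, e.g. (-3.43,-1.38,0.83)→(-1.12,-2.3,0.9) → open.

183.28 OPEN


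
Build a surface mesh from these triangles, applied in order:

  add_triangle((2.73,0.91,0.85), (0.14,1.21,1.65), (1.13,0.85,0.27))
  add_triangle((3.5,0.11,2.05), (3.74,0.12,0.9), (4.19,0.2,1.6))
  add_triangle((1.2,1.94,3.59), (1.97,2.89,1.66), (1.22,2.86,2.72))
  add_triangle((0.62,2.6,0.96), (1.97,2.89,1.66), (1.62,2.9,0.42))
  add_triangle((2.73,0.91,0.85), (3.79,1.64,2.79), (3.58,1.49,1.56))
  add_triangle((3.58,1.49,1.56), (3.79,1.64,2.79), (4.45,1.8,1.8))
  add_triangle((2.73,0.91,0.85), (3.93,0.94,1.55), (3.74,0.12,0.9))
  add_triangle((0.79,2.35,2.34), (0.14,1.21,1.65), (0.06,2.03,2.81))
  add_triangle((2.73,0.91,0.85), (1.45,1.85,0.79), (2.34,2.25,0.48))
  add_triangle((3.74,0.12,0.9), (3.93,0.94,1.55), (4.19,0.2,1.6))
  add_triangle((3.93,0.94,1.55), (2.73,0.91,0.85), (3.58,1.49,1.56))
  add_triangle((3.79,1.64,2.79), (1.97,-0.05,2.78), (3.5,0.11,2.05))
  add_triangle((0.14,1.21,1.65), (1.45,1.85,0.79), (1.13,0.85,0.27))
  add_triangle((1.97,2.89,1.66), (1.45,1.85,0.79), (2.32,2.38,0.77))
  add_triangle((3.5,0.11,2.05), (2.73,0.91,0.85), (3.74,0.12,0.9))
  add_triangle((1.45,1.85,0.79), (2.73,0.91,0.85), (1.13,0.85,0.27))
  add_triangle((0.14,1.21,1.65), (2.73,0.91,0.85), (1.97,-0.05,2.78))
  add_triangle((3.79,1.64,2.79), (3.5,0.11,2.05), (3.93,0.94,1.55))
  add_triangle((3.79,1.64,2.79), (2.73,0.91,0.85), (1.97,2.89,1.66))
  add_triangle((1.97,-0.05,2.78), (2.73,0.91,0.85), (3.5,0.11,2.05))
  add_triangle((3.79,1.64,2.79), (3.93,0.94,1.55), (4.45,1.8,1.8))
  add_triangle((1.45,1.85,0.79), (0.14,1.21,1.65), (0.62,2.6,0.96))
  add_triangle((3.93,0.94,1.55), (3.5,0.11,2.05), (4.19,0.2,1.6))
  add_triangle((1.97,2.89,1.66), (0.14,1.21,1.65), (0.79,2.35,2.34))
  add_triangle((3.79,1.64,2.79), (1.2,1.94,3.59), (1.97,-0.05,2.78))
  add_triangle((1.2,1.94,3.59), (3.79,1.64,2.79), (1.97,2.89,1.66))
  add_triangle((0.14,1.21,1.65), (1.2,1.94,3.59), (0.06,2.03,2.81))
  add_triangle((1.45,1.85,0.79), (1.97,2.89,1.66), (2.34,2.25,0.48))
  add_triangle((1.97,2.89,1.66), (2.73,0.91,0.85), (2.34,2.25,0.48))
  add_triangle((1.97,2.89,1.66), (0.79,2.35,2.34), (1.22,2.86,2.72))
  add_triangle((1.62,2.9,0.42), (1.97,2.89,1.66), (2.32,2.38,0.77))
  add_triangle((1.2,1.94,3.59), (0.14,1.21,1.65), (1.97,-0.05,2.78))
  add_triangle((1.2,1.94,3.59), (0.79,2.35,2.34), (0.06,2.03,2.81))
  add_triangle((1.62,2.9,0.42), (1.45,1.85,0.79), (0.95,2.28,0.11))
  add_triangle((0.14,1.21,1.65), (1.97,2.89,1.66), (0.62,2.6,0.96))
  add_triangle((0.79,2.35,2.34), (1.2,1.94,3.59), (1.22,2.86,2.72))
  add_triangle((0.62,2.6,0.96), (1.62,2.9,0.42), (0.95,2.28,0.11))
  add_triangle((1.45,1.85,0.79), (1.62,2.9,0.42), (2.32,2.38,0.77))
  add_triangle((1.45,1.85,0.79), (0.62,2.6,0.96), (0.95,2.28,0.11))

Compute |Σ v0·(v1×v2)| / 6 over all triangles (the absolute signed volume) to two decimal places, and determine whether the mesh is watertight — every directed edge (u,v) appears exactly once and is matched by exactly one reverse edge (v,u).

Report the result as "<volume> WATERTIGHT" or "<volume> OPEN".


11.23 OPEN

Per-triangle v0·(v1×v2)/6:
  t1: -0.3893
  t2: +0.0502
  t3: +0.8064
  t4: +0.5998
  t5: -0.1410
  t6: +0.0302
  t7: +0.2118
  t8: -0.0261
  t9: -0.3810
  t10: +0.2755
  t11: +0.1190
  t12: +1.4799
  t13: -0.1389
  t14: -0.0373
  t15: -0.6194
  t16: +0.1238
  t17: -1.6633
  t18: +0.9386
  t19: +1.4566
  t20: -0.7329
  t21: +0.6025
  t22: -0.5329
  t23: +0.3769
  t24: -0.0469
  t25: +2.7363
  t26: +3.2953
  t27: -0.0415
  t28: +0.0319
  t29: +0.9526
  t30: +0.0733
  t31: +0.5212
  t32: +0.1840
  t33: +0.5735
  t34: -0.0373
  t35: +0.7060
  t36: +0.1954
  t37: +0.1799
  t38: -0.1643
  t39: -0.3388
Σ = +11.2297 → |volume| = 11.23

Directed edges: 117 total; 3 unmatched, e.g. (4.45,1.8,1.8)→(3.58,1.49,1.56) → open.


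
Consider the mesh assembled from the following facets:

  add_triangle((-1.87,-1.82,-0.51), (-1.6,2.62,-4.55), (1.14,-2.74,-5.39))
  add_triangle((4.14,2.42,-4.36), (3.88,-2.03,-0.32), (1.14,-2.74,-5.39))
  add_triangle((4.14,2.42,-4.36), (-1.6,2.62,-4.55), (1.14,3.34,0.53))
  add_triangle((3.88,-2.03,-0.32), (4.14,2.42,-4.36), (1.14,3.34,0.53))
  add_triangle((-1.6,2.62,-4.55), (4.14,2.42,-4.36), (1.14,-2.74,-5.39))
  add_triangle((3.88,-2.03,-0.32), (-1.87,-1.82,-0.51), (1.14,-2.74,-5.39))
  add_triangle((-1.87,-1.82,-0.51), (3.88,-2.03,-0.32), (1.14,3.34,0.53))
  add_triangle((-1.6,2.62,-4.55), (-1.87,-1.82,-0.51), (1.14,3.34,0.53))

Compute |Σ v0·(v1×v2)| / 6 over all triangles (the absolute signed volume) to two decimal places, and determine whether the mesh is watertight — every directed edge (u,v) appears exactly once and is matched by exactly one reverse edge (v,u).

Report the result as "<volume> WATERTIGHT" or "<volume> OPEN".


Per-triangle v0·(v1×v2)/6:
  t1: +12.3574
  t2: +21.2763
  t3: +15.7477
  t4: +12.0801
  t5: +24.9320
  t6: +8.6630
  t7: -0.5616
  t8: +3.1449
Σ = +97.6398 → |volume| = 97.64

Directed edges: 24 total, each appears once with its reverse present → watertight.

97.64 WATERTIGHT


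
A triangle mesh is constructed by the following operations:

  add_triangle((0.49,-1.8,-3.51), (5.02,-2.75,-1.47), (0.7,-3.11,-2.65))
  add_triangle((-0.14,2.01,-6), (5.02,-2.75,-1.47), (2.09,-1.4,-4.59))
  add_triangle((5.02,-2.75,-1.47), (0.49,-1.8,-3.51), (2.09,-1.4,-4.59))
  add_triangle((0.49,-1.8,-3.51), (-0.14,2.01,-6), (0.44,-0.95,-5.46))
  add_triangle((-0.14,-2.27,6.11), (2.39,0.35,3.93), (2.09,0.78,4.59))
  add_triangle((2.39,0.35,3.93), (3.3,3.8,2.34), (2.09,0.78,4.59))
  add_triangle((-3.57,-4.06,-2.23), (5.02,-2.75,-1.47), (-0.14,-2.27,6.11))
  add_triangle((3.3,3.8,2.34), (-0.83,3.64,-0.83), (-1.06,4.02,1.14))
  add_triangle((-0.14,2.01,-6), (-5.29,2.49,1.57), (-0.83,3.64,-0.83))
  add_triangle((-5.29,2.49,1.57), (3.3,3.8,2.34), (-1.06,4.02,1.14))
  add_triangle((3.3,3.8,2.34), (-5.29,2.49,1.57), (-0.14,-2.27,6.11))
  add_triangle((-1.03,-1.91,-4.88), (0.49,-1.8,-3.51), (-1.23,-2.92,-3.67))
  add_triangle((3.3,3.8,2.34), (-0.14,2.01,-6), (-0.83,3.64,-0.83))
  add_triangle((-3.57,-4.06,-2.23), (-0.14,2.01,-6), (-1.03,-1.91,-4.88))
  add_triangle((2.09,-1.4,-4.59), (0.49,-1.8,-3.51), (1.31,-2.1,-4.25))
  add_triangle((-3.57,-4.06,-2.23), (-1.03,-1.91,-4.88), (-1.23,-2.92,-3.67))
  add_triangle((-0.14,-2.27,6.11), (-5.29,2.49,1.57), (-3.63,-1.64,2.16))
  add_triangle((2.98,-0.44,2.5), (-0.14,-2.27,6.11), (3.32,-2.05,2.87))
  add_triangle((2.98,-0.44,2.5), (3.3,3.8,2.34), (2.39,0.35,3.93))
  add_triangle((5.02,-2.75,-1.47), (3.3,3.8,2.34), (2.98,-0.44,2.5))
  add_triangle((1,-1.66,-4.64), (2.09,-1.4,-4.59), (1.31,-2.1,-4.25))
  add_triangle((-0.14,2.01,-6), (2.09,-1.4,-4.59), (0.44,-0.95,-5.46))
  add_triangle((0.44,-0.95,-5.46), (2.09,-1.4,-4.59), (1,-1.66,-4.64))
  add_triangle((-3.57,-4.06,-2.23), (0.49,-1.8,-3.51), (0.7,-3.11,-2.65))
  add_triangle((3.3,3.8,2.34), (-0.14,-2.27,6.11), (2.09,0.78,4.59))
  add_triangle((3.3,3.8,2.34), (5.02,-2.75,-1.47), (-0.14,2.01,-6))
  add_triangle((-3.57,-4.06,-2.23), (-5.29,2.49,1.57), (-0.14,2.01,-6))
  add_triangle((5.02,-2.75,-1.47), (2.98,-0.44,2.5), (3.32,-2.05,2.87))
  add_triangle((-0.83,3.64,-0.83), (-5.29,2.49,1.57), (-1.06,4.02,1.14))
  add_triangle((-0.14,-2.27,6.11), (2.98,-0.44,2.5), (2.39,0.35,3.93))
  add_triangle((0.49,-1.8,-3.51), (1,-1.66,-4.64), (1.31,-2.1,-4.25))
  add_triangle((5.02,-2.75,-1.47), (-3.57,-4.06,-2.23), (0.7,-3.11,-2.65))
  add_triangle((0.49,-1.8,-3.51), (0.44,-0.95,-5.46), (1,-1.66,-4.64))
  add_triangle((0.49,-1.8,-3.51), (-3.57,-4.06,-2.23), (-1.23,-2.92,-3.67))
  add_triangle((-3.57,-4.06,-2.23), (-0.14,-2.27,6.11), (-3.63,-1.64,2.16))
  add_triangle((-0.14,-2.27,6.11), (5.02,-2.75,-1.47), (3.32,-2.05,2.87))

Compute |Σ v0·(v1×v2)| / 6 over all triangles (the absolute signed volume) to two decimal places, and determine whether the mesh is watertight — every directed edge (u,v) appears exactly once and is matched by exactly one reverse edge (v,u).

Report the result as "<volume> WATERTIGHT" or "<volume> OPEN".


Per-triangle v0·(v1×v2)/6:
  t1: +4.5466
  t2: +7.7238
  t3: +4.3790
  t4: +0.0991
  t5: +2.2303
  t6: +2.1064
  t7: +36.9769
  t8: +5.4774
  t9: +15.4630
  t10: +6.4089
  t11: +35.4783
  t12: +1.6431
  t13: +14.6267
  t14: +8.0666
  t15: -0.3325
  t16: +2.5593
  t17: +15.6867
  t18: +4.7280
  t19: +4.2485
  t20: +12.5251
  t21: +0.5671
  t22: +4.4391
  t23: +0.9921
  t24: +4.5389
  t25: +1.9505
  t26: +33.6915
  t27: +36.2154
  t28: +4.4860
  t29: +5.7060
  t30: +4.3640
  t31: +0.2853
  t32: +4.8342
  t33: +0.5168
  t34: +0.6159
  t35: +14.7359
  t36: +6.3694
Σ = +308.9492 → |volume| = 308.95

Directed edges: 108 total; 6 unmatched, e.g. (0.49,-1.8,-3.51)→(-0.14,2.01,-6) → open.

308.95 OPEN


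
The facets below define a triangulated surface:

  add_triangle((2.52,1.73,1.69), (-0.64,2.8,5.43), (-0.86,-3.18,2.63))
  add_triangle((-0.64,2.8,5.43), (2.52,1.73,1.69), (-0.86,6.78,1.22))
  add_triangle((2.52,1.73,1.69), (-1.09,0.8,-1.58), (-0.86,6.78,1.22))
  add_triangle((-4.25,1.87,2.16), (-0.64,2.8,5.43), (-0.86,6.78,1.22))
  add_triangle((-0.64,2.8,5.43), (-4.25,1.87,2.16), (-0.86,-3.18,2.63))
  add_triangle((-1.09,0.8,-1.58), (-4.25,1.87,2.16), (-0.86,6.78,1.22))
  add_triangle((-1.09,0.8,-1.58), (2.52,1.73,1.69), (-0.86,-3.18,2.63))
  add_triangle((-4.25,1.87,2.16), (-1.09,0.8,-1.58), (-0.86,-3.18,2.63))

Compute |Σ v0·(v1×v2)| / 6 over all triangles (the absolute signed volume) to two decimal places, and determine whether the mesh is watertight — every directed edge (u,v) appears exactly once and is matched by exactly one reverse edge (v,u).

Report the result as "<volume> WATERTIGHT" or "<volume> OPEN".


82.33 WATERTIGHT

Per-triangle v0·(v1×v2)/6:
  t1: +10.7356
  t2: +15.6930
  t3: +3.7966
  t4: +21.7506
  t5: +16.7785
  t6: +9.8541
  t7: -1.1619
  t8: +4.8811
Σ = +82.3276 → |volume| = 82.33

Directed edges: 24 total, each appears once with its reverse present → watertight.


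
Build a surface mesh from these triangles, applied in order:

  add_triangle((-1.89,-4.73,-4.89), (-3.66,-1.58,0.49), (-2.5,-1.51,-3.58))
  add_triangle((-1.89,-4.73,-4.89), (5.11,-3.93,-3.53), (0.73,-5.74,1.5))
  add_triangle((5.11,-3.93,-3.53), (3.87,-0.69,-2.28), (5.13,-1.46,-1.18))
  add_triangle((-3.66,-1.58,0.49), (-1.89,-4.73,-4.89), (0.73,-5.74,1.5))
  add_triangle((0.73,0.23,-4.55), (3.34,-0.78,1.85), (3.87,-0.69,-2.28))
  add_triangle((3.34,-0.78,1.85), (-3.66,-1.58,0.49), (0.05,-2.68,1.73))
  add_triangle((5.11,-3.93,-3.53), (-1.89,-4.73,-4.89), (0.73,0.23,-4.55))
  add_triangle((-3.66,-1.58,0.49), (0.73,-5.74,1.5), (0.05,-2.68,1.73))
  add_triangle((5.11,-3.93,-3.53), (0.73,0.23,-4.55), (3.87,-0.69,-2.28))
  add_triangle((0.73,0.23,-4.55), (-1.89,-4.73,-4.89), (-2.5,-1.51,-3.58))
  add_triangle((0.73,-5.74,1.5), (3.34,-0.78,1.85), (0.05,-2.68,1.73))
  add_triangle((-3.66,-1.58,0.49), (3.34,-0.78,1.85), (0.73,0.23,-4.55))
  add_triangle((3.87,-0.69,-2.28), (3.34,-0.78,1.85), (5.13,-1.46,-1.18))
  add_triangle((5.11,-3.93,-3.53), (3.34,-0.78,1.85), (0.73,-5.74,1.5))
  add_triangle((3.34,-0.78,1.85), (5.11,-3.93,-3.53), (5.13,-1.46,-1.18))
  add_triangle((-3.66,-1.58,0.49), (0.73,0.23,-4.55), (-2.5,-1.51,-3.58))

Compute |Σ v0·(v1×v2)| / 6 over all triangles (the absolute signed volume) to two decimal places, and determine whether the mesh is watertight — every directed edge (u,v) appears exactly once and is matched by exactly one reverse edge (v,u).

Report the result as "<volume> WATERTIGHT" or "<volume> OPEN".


Per-triangle v0·(v1×v2)/6:
  t1: +7.9953
  t2: +37.8805
  t3: +3.7701
  t4: +22.8112
  t5: +0.3966
  t6: +1.4318
  t7: +25.4821
  t8: +3.7817
  t9: +8.1430
  t10: +8.1742
  t11: +3.6503
  t12: -6.1536
  t13: +1.1237
  t14: +21.3887
  t15: +5.1987
  t16: +0.9666
Σ = +146.0410 → |volume| = 146.04

Directed edges: 48 total, each appears once with its reverse present → watertight.

146.04 WATERTIGHT


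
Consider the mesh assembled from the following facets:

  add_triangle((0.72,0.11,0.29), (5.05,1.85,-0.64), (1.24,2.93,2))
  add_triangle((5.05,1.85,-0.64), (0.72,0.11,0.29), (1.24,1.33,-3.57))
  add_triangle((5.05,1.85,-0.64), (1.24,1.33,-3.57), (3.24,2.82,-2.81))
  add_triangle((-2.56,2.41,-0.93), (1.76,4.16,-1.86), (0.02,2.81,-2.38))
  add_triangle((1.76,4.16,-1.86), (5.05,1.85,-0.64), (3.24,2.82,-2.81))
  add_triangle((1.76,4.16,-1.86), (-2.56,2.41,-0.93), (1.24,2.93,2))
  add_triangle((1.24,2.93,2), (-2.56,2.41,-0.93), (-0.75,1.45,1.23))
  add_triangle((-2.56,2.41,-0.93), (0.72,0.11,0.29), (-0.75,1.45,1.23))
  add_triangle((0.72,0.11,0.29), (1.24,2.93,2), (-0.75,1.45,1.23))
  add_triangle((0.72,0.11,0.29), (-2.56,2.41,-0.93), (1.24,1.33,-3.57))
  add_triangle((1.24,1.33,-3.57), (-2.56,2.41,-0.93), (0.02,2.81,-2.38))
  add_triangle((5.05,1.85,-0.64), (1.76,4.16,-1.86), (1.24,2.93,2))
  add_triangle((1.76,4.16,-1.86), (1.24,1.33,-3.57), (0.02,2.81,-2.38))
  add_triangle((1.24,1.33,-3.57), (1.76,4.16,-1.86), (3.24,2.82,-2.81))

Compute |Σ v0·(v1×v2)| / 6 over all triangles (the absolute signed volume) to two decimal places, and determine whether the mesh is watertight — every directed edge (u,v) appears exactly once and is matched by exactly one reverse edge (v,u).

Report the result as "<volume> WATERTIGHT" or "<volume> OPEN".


Per-triangle v0·(v1×v2)/6:
  t1: +1.0736
  t2: +0.1607
  t3: +2.9224
  t4: +2.9082
  t5: +4.8490
  t6: +8.2151
  t7: +2.1348
  t8: -0.4960
  t9: +0.2221
  t10: -1.3817
  t11: +2.3089
  t12: +9.7933
  t13: +2.9389
  t14: +3.4951
Σ = +39.1443 → |volume| = 39.14

Directed edges: 42 total, each appears once with its reverse present → watertight.

39.14 WATERTIGHT


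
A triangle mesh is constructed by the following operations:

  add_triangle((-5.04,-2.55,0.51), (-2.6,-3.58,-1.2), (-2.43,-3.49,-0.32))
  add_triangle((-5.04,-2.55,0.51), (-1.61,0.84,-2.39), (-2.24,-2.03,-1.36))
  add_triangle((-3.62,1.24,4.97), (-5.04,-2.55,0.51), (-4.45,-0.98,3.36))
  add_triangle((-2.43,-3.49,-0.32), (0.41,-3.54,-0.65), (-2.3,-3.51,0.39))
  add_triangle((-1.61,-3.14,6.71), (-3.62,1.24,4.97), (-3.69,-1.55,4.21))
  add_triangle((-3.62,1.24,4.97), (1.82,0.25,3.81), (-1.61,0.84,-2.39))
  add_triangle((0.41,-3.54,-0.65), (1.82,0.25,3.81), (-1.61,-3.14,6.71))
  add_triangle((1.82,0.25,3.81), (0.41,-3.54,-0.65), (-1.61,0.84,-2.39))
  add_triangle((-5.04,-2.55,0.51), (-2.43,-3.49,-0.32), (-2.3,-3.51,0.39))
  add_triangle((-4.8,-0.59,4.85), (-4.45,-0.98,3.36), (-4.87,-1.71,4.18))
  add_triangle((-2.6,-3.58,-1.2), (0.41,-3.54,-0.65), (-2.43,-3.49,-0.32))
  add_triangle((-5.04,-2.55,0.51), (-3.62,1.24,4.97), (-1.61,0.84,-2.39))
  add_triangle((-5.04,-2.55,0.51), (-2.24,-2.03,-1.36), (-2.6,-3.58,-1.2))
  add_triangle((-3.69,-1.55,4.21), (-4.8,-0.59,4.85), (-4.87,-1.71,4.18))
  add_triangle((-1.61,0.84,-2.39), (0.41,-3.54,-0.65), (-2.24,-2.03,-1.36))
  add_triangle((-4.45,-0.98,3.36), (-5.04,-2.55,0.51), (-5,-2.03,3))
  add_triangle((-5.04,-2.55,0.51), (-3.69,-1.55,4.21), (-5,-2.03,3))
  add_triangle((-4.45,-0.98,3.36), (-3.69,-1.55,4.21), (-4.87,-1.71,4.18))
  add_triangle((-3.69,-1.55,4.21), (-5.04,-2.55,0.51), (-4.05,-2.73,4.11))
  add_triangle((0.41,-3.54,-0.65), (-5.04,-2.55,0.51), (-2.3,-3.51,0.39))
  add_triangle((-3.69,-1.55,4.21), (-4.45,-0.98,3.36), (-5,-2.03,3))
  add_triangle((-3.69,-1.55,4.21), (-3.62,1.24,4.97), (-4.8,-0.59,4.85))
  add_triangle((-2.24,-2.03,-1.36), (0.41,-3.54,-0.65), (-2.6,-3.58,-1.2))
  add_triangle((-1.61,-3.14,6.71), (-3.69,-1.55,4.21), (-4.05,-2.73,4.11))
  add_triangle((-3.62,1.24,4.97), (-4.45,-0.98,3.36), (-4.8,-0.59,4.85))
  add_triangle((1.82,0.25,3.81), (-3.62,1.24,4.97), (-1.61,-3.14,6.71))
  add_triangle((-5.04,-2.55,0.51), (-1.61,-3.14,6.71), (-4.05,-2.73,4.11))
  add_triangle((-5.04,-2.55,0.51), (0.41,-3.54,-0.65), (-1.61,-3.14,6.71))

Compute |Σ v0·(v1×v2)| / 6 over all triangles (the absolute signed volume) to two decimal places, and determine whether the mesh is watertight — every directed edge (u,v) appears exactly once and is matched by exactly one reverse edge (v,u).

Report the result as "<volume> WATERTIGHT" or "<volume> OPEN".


111.19 WATERTIGHT

Per-triangle v0·(v1×v2)/6:
  t1: +1.7018
  t2: +4.1281
  t3: +2.5904
  t4: +1.2176
  t5: +9.5460
  t6: +3.5224
  t7: +12.3319
  t8: -0.5840
  t9: +1.4139
  t10: +0.7538
  t11: +1.4780
  t12: +12.9852
  t13: +1.9162
  t14: +1.0779
  t15: +2.8343
  t16: +1.4423
  t17: +0.9466
  t18: -0.3982
  t19: +3.1795
  t20: -1.6944
  t21: +1.4049
  t22: +1.8002
  t23: +0.9635
  t24: +3.8571
  t25: +1.0772
  t26: +16.4219
  t27: +3.4831
  t28: +21.7979
Σ = +111.1950 → |volume| = 111.19

Directed edges: 84 total, each appears once with its reverse present → watertight.


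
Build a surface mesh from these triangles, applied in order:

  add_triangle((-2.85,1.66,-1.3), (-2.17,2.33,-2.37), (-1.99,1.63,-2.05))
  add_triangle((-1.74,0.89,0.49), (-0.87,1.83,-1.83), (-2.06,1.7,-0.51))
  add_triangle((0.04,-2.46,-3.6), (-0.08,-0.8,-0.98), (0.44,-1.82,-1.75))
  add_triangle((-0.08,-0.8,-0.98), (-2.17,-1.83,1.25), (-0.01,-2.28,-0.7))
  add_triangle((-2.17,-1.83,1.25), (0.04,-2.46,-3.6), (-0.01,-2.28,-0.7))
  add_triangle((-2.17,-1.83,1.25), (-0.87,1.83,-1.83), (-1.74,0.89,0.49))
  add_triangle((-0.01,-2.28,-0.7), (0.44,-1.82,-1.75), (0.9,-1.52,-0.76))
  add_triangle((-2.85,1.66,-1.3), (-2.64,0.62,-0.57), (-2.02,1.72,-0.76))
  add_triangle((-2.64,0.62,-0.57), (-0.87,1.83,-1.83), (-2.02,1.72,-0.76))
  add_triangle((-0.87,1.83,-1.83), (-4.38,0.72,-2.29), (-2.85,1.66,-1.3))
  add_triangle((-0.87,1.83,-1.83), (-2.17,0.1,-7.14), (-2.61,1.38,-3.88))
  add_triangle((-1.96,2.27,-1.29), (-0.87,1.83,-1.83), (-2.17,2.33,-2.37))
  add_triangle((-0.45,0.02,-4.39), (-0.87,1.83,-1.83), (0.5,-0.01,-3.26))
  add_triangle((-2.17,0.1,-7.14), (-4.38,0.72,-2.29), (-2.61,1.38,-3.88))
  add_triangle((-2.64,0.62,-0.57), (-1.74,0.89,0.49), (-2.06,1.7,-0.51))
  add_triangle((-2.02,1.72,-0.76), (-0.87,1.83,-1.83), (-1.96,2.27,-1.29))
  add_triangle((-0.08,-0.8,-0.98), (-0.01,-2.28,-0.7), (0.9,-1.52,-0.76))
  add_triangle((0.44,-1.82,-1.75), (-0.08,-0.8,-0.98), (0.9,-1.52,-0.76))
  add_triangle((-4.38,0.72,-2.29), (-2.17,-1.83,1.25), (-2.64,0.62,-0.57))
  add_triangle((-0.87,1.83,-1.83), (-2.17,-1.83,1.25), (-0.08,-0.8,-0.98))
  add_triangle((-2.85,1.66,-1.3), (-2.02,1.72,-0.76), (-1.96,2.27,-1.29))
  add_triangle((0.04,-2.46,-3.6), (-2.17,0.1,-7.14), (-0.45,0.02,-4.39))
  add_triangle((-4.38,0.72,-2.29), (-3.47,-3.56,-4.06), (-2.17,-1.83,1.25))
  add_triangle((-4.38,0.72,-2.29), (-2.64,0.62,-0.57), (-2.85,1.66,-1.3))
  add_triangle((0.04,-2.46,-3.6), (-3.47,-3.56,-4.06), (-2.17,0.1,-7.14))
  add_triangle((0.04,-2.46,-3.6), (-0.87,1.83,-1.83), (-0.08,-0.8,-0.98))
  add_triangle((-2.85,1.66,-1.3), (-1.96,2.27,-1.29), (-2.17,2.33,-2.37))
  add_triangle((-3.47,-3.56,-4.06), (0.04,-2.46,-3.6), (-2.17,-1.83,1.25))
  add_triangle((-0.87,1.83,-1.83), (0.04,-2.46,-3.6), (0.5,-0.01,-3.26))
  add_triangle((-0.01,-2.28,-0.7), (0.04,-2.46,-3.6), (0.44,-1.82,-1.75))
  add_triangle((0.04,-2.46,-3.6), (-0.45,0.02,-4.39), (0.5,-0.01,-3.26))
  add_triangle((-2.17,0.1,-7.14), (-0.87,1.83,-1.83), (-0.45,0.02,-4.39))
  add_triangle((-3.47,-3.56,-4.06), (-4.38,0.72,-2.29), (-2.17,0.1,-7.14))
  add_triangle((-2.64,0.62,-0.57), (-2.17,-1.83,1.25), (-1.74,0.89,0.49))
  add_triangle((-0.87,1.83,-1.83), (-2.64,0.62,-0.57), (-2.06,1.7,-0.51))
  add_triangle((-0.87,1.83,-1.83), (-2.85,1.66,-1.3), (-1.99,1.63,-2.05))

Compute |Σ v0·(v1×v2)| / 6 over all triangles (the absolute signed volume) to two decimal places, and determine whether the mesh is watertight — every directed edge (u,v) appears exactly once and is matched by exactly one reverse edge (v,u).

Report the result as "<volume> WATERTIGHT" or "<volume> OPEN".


Per-triangle v0·(v1×v2)/6:
  t1: +0.2697
  t2: +0.0489
  t3: -0.0669
  t4: -0.6560
  t5: +2.3021
  t6: -1.5125
  t7: +0.3605
  t8: +0.2341
  t9: -0.6684
  t10: +1.4302
  t11: +2.5771
  t12: +0.3283
  t13: +1.0994
  t14: +4.6404
  t15: +0.4771
  t16: -0.1015
  t17: -0.2615
  t18: -0.0241
  t19: +1.6173
  t20: -1.5690
  t21: +0.1887
  t22: +2.5855
  t23: +10.7748
  t24: +0.6790
  t25: +11.5614
  t26: -0.2376
  t27: +0.5392
  t28: +4.6447
  t29: -2.0419
  t30: +0.4613
  t31: +1.5040
  t32: +1.8831
  t33: +17.6868
  t34: +1.2551
  t35: +0.8321
  t36: -0.3974
Σ = +62.4439 → |volume| = 62.44

Directed edges: 108 total; 6 unmatched, e.g. (-2.17,2.33,-2.37)→(-1.99,1.63,-2.05) → open.

62.44 OPEN


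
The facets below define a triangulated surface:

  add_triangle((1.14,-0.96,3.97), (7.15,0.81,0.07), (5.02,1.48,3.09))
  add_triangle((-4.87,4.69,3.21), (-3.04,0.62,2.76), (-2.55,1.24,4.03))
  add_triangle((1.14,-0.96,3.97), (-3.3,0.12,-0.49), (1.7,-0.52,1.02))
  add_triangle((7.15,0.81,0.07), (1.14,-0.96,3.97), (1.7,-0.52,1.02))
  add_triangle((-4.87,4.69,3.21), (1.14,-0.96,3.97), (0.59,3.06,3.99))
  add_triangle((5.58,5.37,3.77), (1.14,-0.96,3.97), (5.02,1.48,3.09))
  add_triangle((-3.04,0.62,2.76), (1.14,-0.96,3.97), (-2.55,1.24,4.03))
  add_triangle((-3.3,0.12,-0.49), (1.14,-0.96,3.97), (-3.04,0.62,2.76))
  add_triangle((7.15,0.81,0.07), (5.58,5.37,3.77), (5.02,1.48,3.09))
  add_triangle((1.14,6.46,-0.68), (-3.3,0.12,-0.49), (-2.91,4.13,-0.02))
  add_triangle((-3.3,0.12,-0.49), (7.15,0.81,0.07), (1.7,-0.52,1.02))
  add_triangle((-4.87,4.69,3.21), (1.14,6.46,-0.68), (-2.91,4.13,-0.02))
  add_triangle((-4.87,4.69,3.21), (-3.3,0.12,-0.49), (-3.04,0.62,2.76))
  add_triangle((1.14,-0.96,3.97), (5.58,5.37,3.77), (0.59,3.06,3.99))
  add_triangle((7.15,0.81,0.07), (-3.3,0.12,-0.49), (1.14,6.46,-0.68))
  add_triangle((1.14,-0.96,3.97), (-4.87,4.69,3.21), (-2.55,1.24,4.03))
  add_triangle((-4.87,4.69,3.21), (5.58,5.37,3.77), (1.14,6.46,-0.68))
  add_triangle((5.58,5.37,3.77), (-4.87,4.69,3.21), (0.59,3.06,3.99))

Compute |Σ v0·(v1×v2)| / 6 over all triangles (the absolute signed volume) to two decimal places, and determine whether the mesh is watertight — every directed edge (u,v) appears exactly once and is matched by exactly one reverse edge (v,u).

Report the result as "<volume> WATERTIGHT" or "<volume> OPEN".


Per-triangle v0·(v1×v2)/6:
  t1: +8.2459
  t2: +3.6539
  t3: +0.5700
  t4: +2.0595
  t5: +13.4140
  t6: +10.5492
  t7: +2.4578
  t8: +2.6874
  t9: +13.1337
  t10: +3.3532
  t11: -0.2018
  t12: +11.9661
  t13: +6.8689
  t14: +14.2870
  t15: +3.0462
  t16: +4.9219
  t17: +45.0667
  t18: +16.2520
Σ = +162.3315 → |volume| = 162.33

Directed edges: 54 total; 6 unmatched, e.g. (7.15,0.81,0.07)→(5.58,5.37,3.77) → open.

162.33 OPEN


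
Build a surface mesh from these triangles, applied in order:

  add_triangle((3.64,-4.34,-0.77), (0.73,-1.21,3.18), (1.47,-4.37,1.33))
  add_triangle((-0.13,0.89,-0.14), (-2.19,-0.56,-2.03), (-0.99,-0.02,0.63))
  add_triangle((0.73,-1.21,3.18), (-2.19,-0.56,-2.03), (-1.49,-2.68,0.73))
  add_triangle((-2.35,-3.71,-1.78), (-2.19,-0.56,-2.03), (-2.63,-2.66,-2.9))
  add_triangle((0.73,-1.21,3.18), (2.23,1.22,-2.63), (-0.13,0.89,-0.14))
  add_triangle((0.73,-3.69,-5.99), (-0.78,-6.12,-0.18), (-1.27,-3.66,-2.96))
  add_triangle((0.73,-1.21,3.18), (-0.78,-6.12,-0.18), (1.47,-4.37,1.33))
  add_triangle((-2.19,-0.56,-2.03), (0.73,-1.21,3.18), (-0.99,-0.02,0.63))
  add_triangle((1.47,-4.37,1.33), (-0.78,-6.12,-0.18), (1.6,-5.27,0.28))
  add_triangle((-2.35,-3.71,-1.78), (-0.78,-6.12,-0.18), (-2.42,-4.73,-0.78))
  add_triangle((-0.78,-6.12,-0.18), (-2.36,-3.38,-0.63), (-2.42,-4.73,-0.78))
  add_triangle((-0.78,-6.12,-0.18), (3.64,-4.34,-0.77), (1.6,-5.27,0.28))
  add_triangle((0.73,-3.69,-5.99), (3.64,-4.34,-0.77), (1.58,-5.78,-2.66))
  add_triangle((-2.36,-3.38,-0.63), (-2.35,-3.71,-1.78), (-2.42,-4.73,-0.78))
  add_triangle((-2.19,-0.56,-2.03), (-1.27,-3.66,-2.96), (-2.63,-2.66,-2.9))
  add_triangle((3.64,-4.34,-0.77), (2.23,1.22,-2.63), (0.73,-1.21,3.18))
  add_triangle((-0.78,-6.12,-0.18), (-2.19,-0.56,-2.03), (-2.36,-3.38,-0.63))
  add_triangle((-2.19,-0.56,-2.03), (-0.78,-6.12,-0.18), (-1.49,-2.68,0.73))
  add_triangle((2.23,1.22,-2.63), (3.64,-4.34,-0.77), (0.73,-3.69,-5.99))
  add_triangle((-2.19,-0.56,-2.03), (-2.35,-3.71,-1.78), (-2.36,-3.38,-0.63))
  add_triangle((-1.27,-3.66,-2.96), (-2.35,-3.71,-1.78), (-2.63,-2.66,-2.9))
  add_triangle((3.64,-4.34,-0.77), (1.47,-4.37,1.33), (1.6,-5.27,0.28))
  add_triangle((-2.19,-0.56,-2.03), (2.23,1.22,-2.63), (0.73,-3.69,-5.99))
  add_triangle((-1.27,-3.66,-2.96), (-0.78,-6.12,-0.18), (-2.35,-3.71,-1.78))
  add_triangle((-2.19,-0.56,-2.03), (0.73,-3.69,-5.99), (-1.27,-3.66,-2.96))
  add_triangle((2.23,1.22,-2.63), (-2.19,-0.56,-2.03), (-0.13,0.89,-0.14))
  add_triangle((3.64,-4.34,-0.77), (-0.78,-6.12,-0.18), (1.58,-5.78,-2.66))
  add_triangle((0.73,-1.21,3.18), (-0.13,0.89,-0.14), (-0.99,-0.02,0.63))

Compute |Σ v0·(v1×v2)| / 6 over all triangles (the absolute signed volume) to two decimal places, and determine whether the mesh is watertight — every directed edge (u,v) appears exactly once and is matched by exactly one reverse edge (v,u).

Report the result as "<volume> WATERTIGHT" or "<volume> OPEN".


103.03 OPEN

Per-triangle v0·(v1×v2)/6:
  t1: +4.9564
  t2: +0.5232
  t3: +1.0244
  t4: +0.8134
  t5: +1.2680
  t6: +8.3126
  t7: +5.3328
  t8: +1.0020
  t9: +2.4802
  t10: +1.8699
  t11: +0.2777
  t12: +3.3489
  t13: +9.8150
  t14: +0.5550
  t15: +0.7307
  t16: +7.4018
  t17: -2.8156
  t18: +4.1065
  t19: +17.4239
  t20: +1.3639
  t21: +1.7561
  t22: +2.3652
  t23: +8.2274
  t24: +4.0919
  t25: +5.5932
  t26: +1.5782
  t27: +9.1318
  t28: +0.4918
Σ = +103.0264 → |volume| = 103.03

Directed edges: 84 total; 6 unmatched, e.g. (-1.49,-2.68,0.73)→(0.73,-1.21,3.18) → open.


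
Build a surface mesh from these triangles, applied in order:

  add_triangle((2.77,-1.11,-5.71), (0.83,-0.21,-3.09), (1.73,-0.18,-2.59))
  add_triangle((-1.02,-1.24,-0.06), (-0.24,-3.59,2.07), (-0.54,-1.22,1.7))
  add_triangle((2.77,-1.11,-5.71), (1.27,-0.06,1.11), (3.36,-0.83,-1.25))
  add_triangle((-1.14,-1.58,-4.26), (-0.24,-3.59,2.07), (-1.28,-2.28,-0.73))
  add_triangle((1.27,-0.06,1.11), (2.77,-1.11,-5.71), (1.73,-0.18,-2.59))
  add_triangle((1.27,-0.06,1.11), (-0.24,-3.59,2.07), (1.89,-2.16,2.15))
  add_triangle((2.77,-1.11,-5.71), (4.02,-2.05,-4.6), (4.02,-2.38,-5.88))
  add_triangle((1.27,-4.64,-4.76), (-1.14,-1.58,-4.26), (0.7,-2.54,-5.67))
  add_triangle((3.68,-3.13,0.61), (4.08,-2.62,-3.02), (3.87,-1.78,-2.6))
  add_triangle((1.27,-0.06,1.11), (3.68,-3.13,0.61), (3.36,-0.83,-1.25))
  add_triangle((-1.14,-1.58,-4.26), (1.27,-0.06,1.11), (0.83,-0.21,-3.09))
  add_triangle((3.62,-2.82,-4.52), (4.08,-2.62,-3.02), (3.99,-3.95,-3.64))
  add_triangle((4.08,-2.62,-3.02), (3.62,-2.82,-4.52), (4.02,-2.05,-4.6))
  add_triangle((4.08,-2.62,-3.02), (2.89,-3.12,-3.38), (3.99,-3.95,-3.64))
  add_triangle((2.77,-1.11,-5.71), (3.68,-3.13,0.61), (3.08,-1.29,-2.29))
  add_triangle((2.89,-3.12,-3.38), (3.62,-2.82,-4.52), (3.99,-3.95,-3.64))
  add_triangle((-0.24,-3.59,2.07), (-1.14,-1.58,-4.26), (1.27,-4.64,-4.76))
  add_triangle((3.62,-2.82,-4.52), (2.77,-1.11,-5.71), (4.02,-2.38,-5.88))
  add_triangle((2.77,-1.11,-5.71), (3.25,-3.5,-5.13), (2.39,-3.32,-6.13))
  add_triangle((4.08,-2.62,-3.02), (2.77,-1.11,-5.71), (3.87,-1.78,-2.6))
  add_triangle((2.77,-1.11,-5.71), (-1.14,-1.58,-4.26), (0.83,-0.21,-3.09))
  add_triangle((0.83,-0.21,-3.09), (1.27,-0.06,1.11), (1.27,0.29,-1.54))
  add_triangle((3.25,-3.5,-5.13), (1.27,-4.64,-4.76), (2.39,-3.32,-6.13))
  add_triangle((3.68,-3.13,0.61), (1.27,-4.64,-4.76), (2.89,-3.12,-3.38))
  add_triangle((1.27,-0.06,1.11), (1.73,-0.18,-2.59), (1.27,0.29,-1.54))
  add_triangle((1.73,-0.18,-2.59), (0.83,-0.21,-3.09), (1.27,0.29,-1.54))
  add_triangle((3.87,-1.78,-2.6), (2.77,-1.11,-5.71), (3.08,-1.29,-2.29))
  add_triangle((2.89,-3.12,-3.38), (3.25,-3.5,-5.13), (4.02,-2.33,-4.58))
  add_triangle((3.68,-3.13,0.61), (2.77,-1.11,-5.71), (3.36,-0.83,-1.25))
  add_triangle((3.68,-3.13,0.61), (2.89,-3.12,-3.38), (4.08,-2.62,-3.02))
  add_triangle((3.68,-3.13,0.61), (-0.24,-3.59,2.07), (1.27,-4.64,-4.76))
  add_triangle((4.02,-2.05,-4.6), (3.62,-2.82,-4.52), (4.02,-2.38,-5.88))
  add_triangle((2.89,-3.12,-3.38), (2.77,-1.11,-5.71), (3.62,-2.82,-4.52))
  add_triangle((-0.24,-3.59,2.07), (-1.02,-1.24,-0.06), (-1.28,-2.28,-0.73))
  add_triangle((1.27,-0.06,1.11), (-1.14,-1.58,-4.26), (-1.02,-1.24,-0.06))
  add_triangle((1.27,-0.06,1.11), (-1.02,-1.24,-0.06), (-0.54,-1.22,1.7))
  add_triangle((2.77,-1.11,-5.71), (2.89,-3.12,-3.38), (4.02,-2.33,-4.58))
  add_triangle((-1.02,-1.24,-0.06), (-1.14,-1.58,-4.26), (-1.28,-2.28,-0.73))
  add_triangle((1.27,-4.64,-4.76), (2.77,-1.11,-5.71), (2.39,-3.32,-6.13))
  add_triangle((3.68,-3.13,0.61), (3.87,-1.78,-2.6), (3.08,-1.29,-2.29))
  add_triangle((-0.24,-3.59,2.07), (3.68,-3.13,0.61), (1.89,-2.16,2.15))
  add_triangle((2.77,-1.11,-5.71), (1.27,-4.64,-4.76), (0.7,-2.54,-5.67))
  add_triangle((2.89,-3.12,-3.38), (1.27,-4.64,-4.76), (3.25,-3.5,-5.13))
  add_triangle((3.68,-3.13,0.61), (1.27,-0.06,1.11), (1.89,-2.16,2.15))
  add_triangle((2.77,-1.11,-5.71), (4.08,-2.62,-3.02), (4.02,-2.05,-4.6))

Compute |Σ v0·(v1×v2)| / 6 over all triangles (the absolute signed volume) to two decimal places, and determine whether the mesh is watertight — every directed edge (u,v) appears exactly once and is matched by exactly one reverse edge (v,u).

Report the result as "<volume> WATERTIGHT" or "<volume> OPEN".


Per-triangle v0·(v1×v2)/6:
  t1: +0.3820
  t2: +0.7713
  t3: +0.2876
  t4: +2.2233
  t5: +0.6810
  t6: +0.6195
  t7: +0.8211
  t8: +3.7361
  t9: +1.7366
  t10: +2.2494
  t11: -1.2015
  t12: +1.5056
  t13: +1.2124
  t14: -0.5807
  t15: -2.8909
  t16: +0.5873
  t17: +9.4909
  t18: +0.4769
  t19: +2.9325
  t20: +1.8751
  t21: +1.6709
  t22: -0.3785
  t23: +3.0650
  t24: +6.4077
  t25: +0.3590
  t26: +0.2120
  t27: +0.2910
  t28: +1.2871
  t29: +6.2919
  t30: +3.5130
  t31: +16.1731
  t32: +0.7518
  t33: +1.0355
  t34: +0.6236
  t35: -1.1774
  t36: -0.3730
  t37: -2.5017
  t38: +0.4944
  t39: +0.0411
  t40: +0.0471
  t41: +3.5593
  t42: +5.8273
  t43: +2.1061
  t44: +1.4541
  t45: -0.5839
Σ = +77.1118 → |volume| = 77.11

Directed edges: 135 total; 9 unmatched, e.g. (-0.24,-3.59,2.07)→(-0.54,-1.22,1.7) → open.

77.11 OPEN


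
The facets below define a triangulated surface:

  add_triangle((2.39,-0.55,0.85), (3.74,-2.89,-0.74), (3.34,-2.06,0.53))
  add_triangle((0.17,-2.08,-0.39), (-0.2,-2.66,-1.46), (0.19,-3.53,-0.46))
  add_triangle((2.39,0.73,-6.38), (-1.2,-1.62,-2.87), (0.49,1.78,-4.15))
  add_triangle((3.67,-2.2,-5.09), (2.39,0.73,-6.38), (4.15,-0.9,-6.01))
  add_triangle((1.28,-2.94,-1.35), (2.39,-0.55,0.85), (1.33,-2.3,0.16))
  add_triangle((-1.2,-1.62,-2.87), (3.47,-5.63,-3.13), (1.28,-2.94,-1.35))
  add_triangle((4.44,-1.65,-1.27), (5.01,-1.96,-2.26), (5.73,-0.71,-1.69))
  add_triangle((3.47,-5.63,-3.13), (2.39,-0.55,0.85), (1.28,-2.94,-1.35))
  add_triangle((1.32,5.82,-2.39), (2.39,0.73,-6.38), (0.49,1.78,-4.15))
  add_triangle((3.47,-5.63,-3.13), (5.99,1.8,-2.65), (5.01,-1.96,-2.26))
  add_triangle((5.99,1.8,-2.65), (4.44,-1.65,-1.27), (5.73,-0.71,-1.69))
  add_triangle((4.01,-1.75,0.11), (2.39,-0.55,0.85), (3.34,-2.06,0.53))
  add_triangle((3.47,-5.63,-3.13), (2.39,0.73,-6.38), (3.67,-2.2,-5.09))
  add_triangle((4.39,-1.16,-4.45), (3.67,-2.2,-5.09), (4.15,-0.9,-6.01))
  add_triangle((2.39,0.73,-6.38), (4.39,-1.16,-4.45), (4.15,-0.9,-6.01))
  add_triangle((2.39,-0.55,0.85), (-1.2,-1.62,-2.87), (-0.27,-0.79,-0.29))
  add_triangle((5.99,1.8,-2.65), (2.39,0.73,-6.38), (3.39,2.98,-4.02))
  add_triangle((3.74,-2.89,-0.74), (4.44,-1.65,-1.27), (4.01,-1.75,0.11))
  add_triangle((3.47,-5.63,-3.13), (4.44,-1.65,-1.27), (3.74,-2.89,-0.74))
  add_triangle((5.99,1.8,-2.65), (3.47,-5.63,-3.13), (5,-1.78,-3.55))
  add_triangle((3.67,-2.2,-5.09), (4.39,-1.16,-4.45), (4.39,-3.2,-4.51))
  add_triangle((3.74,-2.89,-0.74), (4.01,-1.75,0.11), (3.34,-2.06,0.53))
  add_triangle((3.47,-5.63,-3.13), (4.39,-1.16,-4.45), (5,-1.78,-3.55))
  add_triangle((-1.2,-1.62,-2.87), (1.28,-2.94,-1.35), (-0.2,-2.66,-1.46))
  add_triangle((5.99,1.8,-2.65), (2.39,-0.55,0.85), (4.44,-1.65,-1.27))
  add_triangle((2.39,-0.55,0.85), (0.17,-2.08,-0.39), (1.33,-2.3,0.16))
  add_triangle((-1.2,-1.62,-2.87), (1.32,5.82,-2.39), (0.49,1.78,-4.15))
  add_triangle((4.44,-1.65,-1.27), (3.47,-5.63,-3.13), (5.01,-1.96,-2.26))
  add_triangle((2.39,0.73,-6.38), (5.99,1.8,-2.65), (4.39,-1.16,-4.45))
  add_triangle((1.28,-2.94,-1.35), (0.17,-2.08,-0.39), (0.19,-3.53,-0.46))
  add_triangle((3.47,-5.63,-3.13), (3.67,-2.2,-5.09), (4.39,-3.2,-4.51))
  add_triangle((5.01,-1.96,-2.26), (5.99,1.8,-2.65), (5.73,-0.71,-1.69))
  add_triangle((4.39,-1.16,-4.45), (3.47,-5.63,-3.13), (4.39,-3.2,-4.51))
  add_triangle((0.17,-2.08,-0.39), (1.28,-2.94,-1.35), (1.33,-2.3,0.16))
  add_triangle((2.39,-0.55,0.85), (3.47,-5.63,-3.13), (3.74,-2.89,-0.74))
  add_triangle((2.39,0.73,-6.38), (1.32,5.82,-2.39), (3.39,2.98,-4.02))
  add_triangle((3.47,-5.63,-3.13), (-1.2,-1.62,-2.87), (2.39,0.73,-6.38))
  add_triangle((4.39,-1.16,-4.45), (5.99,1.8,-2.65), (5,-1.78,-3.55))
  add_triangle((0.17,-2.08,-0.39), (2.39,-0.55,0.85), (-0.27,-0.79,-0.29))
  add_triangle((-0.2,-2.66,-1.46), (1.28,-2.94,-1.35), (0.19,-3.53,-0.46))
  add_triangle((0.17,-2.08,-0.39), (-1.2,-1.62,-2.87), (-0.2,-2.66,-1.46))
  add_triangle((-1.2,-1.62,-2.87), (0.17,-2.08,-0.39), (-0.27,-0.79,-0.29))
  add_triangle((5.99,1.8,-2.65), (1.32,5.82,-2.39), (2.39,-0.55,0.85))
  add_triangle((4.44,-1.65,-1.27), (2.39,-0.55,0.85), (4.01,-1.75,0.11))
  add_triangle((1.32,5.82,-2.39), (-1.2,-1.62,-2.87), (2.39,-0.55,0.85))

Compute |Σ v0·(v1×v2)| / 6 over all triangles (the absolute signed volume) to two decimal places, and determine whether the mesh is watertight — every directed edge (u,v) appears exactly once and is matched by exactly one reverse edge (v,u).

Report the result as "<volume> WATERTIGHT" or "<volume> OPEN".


Per-triangle v0·(v1×v2)/6:
  t1: -0.5331
  t2: -0.0620
  t3: +5.3631
  t4: +2.6405
  t5: +1.1040
  t6: +1.5701
  t7: +0.8723
  t8: +1.1245
  t9: +6.8683
  t10: +5.2276
  t11: -0.8318
  t12: +0.4603
  t13: +4.4299
  t14: +1.8202
  t15: +1.2272
  t16: -0.6828
  t17: +10.3922
  t18: +1.3320
  t19: +3.4320
  t20: +3.6867
  t21: +1.9906
  t22: +0.7078
  t23: +5.1058
  t24: +1.1921
  t25: +4.8035
  t26: -0.1033
  t27: +3.0571
  t28: +2.5009
  t29: +13.2035
  t30: -0.0455
  t31: +2.8427
  t32: +3.0291
  t33: +0.7852
  t34: +0.5293
  t35: +0.4563
  t36: +9.9739
  t37: +19.2465
  t38: +4.9067
  t39: -0.0048
  t40: +0.9300
  t41: +0.0727
  t42: +0.2321
  t43: +8.0404
  t44: +0.6094
  t45: -8.1195
Σ = +125.3836 → |volume| = 125.38

Directed edges: 135 total; 3 unmatched, e.g. (3.39,2.98,-4.02)→(5.99,1.8,-2.65) → open.

125.38 OPEN


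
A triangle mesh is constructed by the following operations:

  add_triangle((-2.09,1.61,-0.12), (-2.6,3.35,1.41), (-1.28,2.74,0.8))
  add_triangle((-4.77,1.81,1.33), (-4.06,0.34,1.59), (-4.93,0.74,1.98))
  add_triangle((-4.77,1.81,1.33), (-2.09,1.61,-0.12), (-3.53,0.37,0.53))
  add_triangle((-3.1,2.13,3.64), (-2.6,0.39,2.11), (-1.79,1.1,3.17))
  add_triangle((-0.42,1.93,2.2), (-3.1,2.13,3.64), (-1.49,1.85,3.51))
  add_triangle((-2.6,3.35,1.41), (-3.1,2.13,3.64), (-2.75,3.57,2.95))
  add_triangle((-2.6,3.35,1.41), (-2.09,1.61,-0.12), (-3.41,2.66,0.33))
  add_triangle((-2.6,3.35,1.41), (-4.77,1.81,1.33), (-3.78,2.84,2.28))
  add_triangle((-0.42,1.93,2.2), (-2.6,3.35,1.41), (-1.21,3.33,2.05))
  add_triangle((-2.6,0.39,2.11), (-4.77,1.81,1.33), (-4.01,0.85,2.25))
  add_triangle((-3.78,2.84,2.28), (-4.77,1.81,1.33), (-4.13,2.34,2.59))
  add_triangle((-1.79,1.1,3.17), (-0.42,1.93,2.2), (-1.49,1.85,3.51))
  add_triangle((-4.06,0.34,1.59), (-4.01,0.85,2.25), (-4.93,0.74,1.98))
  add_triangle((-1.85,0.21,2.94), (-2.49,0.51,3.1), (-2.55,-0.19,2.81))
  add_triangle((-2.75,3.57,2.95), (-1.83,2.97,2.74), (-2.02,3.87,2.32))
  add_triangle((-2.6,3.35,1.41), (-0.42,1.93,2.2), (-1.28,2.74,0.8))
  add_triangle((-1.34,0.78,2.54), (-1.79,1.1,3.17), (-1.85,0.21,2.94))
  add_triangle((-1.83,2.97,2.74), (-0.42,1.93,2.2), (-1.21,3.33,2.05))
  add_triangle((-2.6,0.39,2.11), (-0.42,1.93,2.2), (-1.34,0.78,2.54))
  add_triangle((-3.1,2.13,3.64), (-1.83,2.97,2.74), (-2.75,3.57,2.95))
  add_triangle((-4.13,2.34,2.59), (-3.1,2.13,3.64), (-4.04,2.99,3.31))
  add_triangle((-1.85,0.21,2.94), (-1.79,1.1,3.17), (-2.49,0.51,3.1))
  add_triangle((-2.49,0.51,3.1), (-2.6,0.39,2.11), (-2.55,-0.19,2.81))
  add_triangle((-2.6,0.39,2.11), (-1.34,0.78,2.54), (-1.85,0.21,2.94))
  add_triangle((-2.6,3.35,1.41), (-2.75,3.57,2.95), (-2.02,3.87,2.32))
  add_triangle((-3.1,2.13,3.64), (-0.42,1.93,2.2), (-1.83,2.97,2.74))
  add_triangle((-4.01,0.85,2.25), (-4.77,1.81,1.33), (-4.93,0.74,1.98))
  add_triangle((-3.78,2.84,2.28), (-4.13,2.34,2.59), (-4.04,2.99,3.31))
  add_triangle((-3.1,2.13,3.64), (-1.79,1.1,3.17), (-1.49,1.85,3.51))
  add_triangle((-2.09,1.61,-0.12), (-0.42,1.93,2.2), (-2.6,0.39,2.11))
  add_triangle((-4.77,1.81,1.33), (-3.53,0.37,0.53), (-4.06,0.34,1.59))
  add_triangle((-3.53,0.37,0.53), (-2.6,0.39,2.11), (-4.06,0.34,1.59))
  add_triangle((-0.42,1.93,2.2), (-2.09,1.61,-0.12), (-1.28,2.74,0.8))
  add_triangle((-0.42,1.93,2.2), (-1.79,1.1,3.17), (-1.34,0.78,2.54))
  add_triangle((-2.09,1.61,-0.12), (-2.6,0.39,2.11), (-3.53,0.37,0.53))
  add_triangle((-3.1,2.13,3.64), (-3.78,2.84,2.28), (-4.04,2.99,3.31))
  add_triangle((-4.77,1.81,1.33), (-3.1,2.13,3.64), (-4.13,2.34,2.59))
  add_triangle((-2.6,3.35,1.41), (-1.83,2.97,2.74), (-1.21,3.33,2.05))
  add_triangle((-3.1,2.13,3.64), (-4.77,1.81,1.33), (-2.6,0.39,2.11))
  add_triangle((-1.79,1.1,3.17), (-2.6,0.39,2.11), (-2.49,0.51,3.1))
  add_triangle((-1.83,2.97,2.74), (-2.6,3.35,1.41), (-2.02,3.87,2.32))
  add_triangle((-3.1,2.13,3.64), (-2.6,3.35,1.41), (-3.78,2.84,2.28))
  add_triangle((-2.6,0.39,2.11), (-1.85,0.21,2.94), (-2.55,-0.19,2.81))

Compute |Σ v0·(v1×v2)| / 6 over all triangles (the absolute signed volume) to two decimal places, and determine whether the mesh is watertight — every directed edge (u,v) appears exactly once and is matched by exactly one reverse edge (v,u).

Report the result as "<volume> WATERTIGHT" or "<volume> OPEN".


Per-triangle v0·(v1×v2)/6:
  t1: +0.5428
  t2: +0.1661
  t3: +0.8367
  t4: +0.8340
  t5: +0.7644
  t6: +1.2010
  t7: +0.2287
  t8: +1.5381
  t9: -0.6747
  t10: +0.2027
  t11: +0.8542
  t12: -0.0287
  t13: +0.1333
  t14: +0.2138
  t15: +0.4026
  t16: +0.8685
  t17: +0.0505
  t18: +0.5640
  t19: -0.7087
  t20: +0.7602
  t21: +0.6187
  t22: +0.2598
  t23: +0.3116
  t24: -0.4034
  t25: +0.7869
  t26: +1.0089
  t27: +0.6943
  t28: +0.4169
  t29: +0.5741
  t30: -2.5138
  t31: +0.7865
  t32: -0.1543
  t33: -0.8701
  t34: +0.1021
  t35: -1.4372
  t36: -0.0590
  t37: +0.6148
  t38: +0.9714
  t39: +2.3666
  t40: +0.2873
  t41: -0.6349
  t42: +1.5376
  t43: -0.3352
Σ = +13.6789 → |volume| = 13.68

Directed edges: 129 total; 7 unmatched, e.g. (-4.77,1.81,1.33)→(-2.09,1.61,-0.12) → open.

13.68 OPEN
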